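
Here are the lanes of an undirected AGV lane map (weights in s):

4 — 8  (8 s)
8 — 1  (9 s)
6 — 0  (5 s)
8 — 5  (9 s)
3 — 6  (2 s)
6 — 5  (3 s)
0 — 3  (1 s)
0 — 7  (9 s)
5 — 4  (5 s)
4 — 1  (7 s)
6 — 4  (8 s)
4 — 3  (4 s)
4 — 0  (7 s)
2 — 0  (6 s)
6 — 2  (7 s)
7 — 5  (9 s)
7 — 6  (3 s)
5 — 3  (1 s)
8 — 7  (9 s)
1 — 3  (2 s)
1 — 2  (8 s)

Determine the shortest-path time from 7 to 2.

10 s

Candidate routes:
7–6–3–0–2: 3+2+1+6 = 12
7–6–0–2: 3+5+6 = 14
7–6–2: 3+7 = 10
7–6–5–3–0–2: 3+3+1+1+6 = 14
The minimum is 10 s via 7–6–2.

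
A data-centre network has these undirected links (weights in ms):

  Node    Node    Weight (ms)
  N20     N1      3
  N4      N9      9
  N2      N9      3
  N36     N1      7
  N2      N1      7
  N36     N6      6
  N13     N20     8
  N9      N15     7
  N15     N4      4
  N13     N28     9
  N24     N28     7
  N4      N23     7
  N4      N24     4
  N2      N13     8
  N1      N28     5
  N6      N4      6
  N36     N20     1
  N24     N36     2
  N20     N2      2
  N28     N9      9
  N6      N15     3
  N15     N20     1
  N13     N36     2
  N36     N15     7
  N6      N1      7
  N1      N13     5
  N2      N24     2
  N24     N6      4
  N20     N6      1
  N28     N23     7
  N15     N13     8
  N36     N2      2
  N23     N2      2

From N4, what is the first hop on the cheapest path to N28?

Enumerating some paths:
N4–N24–N28: 4+7 = 11
N4–N24–N36–N20–N1–N28: 4+2+1+3+5 = 15
N4–N15–N20–N1–N28: 4+1+3+5 = 13
N4–N23–N28: 7+7 = 14
The minimum is 11 ms via N4–N24–N28.
So from N4 the first move is to N24.

N24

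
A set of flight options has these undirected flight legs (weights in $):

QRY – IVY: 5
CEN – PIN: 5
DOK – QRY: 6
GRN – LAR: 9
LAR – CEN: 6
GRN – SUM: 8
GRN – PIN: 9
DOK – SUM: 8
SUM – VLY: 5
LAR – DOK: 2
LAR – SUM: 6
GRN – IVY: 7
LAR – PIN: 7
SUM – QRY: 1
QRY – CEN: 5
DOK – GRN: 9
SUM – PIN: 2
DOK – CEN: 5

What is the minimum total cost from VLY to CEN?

$11

Shortest distances from VLY:
VLY: 0
SUM: 5  (via VLY)
QRY: 6  (via SUM)
PIN: 7  (via SUM)
CEN: 11  (via QRY)
Shortest route: VLY → SUM → QRY → CEN = $11.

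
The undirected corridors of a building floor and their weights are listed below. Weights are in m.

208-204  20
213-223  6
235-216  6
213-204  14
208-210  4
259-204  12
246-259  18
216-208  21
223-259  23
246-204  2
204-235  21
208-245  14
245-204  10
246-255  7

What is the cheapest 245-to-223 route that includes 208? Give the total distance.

Shortest 245→208: 245 → 208 = 14
Best 208 to 223: 208 → 204 → 213 → 223 costing 40
Total via 208: 14 + 40 = 54 m.

54 m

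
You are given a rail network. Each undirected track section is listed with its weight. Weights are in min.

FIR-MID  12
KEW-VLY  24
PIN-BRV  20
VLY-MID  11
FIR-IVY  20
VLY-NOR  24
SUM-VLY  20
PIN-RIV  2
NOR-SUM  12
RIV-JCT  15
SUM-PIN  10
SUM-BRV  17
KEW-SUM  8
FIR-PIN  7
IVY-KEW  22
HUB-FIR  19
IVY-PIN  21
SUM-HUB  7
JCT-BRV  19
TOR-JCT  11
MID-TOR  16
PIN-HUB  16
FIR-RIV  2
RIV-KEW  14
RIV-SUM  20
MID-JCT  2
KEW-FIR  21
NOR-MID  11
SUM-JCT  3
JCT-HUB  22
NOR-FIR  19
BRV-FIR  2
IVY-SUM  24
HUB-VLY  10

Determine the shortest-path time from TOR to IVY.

38 min

Enumerating some paths:
TOR - JCT - SUM - KEW - IVY: 11+3+8+22 = 44
TOR - JCT - SUM - PIN - IVY: 11+3+10+21 = 45
TOR - JCT - SUM - IVY: 11+3+24 = 38
The minimum is 38 min via TOR - JCT - SUM - IVY.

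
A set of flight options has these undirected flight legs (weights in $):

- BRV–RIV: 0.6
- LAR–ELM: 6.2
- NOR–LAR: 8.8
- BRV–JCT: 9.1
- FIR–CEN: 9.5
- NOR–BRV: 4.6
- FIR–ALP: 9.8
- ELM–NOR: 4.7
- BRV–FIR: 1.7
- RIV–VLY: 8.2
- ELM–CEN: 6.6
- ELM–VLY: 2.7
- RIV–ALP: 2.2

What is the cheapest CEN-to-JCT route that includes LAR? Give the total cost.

Shortest CEN→LAR: CEN–ELM–LAR = 12.8
Shortest LAR→JCT: LAR–NOR–BRV–JCT = 22.5
Total via LAR: 12.8 + 22.5 = $35.3.

$35.3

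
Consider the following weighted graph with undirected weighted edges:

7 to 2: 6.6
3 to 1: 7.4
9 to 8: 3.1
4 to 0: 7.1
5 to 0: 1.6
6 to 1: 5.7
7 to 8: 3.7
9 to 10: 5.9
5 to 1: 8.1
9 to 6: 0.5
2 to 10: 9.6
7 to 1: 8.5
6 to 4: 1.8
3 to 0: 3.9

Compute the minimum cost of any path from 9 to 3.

Settle nodes by increasing distance from 9:
9: 0
6: 0.5  (via 9)
4: 2.3  (via 6)
8: 3.1  (via 9)
10: 5.9  (via 9)
1: 6.2  (via 6)
7: 6.8  (via 8)
0: 9.4  (via 4)
5: 11  (via 0)
3: 13.3  (via 0)
Shortest route: 9 → 6 → 4 → 0 → 3 = 13.3.

13.3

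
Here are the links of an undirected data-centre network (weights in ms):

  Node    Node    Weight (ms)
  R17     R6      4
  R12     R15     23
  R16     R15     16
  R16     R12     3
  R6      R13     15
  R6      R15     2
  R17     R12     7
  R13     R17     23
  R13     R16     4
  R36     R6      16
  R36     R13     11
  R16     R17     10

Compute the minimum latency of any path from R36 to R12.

Running Dijkstra from R36:
R36: 0
R13: 11  (via R36)
R16: 15  (via R13)
R6: 16  (via R36)
R15: 18  (via R6)
R12: 18  (via R16)
Shortest route: R36–R13–R16–R12 = 18 ms.

18 ms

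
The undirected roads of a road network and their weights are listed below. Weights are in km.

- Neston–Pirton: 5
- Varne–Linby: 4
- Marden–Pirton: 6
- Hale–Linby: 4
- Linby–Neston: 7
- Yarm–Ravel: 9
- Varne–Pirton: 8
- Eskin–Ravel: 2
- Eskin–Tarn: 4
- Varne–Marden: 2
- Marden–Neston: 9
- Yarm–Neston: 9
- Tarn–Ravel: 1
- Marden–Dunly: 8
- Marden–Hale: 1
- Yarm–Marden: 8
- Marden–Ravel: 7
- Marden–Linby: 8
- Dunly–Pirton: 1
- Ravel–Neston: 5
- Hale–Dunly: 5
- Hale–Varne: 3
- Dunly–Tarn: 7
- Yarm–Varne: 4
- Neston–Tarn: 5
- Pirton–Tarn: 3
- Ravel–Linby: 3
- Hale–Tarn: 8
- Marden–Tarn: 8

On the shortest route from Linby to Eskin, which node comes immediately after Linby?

Ravel

Enumerating some paths:
Linby - Ravel - Tarn - Eskin: 3+1+4 = 8
Linby - Ravel - Eskin: 3+2 = 5
Cheapest is Linby - Ravel - Eskin at 5 km.
So from Linby the first move is to Ravel.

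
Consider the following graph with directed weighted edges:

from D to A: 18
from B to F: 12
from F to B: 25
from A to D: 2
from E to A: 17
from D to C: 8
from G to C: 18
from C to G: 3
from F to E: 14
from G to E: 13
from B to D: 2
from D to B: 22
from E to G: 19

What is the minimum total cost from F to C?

Shortest distances from F:
F: 0
E: 14  (via F)
B: 25  (via F)
D: 27  (via B)
A: 31  (via E)
G: 33  (via E)
C: 35  (via D)
Shortest route: F → B → D → C = 35.

35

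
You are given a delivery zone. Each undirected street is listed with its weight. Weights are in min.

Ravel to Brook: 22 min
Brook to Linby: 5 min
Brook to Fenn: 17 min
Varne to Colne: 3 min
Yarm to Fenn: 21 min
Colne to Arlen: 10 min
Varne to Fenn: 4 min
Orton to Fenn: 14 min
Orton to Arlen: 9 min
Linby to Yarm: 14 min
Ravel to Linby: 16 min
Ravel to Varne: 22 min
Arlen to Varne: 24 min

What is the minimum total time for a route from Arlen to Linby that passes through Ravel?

51 min

Best Arlen to Ravel: Arlen → Colne → Varne → Ravel costing 35
Shortest Ravel→Linby: Ravel → Linby = 16
Total via Ravel: 35 + 16 = 51 min.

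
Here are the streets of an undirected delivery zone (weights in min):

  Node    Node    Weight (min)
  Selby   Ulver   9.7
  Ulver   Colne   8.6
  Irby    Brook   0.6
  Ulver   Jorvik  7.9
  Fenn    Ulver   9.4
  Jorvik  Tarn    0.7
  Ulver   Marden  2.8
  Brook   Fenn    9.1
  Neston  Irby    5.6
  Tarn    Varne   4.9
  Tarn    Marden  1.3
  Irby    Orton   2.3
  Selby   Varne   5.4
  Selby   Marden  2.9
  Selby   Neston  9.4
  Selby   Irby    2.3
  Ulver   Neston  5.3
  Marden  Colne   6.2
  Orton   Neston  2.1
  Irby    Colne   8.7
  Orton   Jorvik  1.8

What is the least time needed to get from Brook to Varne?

Candidate routes:
Brook → Irby → Selby → Varne: 0.6+2.3+5.4 = 8.3
Brook → Irby → Orton → Jorvik → Tarn → Varne: 0.6+2.3+1.8+0.7+4.9 = 10.3
Cheapest is Brook → Irby → Selby → Varne at 8.3 min.

8.3 min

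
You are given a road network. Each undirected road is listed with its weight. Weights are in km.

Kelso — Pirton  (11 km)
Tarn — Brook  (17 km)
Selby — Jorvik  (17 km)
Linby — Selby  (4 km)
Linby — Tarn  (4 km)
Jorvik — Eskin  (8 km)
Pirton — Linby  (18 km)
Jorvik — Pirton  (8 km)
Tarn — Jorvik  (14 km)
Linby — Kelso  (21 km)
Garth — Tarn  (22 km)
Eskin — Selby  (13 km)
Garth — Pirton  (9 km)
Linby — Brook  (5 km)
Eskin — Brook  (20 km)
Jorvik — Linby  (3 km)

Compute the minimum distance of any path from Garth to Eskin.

25 km

Shortest distances from Garth:
Garth: 0
Pirton: 9  (via Garth)
Jorvik: 17  (via Pirton)
Linby: 20  (via Jorvik)
Kelso: 20  (via Pirton)
Tarn: 22  (via Garth)
Selby: 24  (via Linby)
Brook: 25  (via Linby)
Eskin: 25  (via Jorvik)
Shortest route: Garth → Pirton → Jorvik → Eskin = 25 km.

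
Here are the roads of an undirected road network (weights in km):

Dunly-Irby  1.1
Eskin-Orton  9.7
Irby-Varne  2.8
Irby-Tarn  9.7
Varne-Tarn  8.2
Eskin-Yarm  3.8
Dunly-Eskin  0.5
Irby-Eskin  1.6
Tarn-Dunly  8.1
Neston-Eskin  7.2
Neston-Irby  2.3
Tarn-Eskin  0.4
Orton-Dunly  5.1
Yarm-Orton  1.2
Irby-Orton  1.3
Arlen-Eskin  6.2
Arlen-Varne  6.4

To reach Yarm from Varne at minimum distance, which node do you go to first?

Candidate routes:
Varne–Irby–Orton–Yarm: 2.8+1.3+1.2 = 5.3
Varne–Irby–Eskin–Yarm: 2.8+1.6+3.8 = 8.2
Varne–Irby–Dunly–Eskin–Yarm: 2.8+1.1+0.5+3.8 = 8.2
Cheapest is Varne–Irby–Orton–Yarm at 5.3 km.
So from Varne the first move is to Irby.

Irby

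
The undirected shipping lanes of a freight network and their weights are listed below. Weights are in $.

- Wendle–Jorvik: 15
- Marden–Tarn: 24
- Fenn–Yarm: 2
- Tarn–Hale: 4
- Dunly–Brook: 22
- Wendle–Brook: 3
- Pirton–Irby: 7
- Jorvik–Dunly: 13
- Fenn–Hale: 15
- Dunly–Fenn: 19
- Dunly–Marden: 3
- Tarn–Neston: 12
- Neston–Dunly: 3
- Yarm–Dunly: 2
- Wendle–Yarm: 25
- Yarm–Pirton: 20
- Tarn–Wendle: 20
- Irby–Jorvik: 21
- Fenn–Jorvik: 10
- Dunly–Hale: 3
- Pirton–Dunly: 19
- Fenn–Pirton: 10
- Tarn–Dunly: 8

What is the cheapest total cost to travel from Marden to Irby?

Settle nodes by increasing distance from Marden:
Marden: 0
Dunly: 3  (via Marden)
Yarm: 5  (via Dunly)
Neston: 6  (via Dunly)
Hale: 6  (via Dunly)
Fenn: 7  (via Yarm)
Tarn: 10  (via Hale)
Jorvik: 16  (via Dunly)
Pirton: 17  (via Fenn)
Irby: 24  (via Pirton)
Shortest route: Marden → Dunly → Yarm → Fenn → Pirton → Irby = $24.

$24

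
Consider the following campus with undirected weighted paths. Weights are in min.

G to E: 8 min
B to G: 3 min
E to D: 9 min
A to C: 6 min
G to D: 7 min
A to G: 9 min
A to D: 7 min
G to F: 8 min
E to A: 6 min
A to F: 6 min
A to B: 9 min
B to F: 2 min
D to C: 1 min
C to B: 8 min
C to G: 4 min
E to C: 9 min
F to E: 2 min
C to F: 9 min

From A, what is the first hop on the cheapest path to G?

Enumerating some paths:
A → C → G: 6+4 = 10
A → G: 9 = 9
Cheapest is A → G at 9 min.
So from A the first move is to G.

G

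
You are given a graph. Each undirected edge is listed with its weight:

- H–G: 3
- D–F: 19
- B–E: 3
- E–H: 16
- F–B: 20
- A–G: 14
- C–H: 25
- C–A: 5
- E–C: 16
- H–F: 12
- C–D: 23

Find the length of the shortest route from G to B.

22

Enumerating some paths:
G → H → F → B: 3+12+20 = 35
G → H → E → B: 3+16+3 = 22
Cheapest is G → H → E → B at 22.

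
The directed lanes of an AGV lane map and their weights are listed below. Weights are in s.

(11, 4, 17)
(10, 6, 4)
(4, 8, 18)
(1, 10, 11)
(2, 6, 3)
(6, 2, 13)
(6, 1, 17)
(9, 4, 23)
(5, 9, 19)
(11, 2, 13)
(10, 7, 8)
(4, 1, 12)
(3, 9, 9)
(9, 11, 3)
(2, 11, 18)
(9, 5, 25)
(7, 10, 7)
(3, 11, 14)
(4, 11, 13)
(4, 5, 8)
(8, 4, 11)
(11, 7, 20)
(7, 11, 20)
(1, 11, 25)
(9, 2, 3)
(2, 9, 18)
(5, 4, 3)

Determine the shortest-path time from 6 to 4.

48 s

Compare a few routes:
6 - 2 - 9 - 4: 13+18+23 = 54
6 - 2 - 9 - 11 - 4: 13+18+3+17 = 51
6 - 2 - 11 - 4: 13+18+17 = 48
Cheapest is 6 - 2 - 11 - 4 at 48 s.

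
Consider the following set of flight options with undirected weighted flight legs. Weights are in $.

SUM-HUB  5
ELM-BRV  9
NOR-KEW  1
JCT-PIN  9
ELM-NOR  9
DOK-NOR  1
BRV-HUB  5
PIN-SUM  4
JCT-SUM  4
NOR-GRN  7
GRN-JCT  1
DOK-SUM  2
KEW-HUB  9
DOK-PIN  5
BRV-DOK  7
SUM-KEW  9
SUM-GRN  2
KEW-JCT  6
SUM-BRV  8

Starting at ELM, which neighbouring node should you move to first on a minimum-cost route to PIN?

Compare a few routes:
ELM–BRV–DOK–PIN: 9+7+5 = 21
ELM–NOR–DOK–SUM–PIN: 9+1+2+4 = 16
ELM–NOR–DOK–PIN: 9+1+5 = 15
Cheapest is ELM–NOR–DOK–PIN at $15.
So from ELM the first move is to NOR.

NOR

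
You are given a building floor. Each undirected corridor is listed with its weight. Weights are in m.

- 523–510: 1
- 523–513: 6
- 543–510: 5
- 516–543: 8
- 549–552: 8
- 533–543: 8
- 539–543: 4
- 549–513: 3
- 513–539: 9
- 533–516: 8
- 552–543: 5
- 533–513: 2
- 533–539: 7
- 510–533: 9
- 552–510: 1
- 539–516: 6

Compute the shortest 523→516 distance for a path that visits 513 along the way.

Best 523 to 513: 523 → 513 costing 6
Best 513 to 516: 513 → 533 → 516 costing 10
Total via 513: 6 + 10 = 16 m.

16 m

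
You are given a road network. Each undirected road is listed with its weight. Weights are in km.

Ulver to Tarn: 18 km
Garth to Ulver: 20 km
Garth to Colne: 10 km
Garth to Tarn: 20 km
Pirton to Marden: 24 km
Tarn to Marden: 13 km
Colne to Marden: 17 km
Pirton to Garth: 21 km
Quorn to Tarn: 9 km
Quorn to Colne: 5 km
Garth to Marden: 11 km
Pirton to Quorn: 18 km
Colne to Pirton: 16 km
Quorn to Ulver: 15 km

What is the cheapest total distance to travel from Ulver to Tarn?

18 km

Running Dijkstra from Ulver:
Ulver: 0
Quorn: 15  (via Ulver)
Tarn: 18  (via Ulver)
Shortest route: Ulver → Tarn = 18 km.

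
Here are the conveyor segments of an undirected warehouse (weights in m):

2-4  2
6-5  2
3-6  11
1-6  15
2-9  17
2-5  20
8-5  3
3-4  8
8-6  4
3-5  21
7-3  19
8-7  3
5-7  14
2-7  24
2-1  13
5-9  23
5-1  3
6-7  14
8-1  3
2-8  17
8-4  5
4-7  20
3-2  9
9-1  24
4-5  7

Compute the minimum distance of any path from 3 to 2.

9 m

Settle nodes by increasing distance from 3:
3: 0
4: 8  (via 3)
2: 9  (via 3)
Shortest route: 3 → 2 = 9 m.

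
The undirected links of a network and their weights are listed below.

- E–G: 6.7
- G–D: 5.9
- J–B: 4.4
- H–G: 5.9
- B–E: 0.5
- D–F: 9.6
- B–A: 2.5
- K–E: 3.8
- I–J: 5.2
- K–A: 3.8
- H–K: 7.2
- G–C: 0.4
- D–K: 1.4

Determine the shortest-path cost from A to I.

12.1

Enumerating some paths:
A → B → J → I: 2.5+4.4+5.2 = 12.1
A → K → E → B → J → I: 3.8+3.8+0.5+4.4+5.2 = 17.7
The minimum is 12.1 via A → B → J → I.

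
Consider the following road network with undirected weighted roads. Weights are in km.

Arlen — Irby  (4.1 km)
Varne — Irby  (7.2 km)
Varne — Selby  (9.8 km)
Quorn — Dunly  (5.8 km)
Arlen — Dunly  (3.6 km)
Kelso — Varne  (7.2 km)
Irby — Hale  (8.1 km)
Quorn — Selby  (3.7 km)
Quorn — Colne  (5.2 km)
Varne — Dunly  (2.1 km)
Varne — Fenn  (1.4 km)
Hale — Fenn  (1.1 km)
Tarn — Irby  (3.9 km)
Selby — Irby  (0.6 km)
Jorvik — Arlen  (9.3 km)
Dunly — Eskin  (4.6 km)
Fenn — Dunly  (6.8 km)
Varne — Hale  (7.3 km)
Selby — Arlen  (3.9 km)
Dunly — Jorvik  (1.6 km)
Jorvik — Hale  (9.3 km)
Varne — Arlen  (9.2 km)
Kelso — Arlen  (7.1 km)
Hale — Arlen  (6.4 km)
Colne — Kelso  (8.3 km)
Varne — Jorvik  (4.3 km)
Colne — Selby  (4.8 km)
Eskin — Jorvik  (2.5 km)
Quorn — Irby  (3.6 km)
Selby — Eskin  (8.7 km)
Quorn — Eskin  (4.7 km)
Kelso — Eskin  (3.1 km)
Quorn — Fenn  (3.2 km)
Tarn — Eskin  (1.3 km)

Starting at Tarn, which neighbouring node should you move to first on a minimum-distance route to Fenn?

Enumerating some paths:
Tarn → Eskin → Dunly → Varne → Fenn: 1.3+4.6+2.1+1.4 = 9.4
Tarn → Eskin → Quorn → Fenn: 1.3+4.7+3.2 = 9.2
Tarn → Eskin → Jorvik → Dunly → Varne → Fenn: 1.3+2.5+1.6+2.1+1.4 = 8.9
The minimum is 8.9 km via Tarn → Eskin → Jorvik → Dunly → Varne → Fenn.
So from Tarn the first move is to Eskin.

Eskin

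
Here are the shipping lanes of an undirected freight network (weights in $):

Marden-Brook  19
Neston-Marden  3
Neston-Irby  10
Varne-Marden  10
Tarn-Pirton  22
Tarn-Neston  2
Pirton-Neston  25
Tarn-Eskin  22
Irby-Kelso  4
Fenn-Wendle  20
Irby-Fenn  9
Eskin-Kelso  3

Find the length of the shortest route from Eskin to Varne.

$30

Enumerating some paths:
Eskin–Tarn–Neston–Marden–Varne: 22+2+3+10 = 37
Eskin–Kelso–Irby–Neston–Marden–Varne: 3+4+10+3+10 = 30
Cheapest is Eskin–Kelso–Irby–Neston–Marden–Varne at $30.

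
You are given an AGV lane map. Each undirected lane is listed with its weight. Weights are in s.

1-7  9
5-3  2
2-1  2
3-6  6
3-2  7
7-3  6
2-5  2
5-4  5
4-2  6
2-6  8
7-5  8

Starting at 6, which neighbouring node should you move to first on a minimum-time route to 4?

Compare a few routes:
6–2–4: 8+6 = 14
6–3–5–4: 6+2+5 = 13
The minimum is 13 s via 6–3–5–4.
So from 6 the first move is to 3.

3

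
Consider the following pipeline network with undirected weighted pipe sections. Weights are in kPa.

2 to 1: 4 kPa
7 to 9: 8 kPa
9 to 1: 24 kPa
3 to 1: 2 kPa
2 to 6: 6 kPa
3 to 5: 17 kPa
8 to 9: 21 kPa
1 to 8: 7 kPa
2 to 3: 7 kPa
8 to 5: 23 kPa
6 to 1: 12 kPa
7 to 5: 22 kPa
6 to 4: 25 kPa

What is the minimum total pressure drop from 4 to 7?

67 kPa

Candidate routes:
4–6–2–1–9–7: 25+6+4+24+8 = 67
4–6–2–1–8–9–7: 25+6+4+7+21+8 = 71
4–6–1–9–7: 25+12+24+8 = 69
Cheapest is 4–6–2–1–9–7 at 67 kPa.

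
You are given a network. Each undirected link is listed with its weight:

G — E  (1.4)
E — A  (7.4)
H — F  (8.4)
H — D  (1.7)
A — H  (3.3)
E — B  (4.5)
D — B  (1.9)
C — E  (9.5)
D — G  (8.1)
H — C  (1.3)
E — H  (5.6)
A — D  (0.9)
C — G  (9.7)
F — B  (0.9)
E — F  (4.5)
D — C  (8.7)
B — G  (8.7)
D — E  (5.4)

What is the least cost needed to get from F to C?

5.8

Candidate routes:
F → H → C: 8.4+1.3 = 9.7
F → B → D → H → C: 0.9+1.9+1.7+1.3 = 5.8
F → B → D → A → H → C: 0.9+1.9+0.9+3.3+1.3 = 8.3
The minimum is 5.8 via F → B → D → H → C.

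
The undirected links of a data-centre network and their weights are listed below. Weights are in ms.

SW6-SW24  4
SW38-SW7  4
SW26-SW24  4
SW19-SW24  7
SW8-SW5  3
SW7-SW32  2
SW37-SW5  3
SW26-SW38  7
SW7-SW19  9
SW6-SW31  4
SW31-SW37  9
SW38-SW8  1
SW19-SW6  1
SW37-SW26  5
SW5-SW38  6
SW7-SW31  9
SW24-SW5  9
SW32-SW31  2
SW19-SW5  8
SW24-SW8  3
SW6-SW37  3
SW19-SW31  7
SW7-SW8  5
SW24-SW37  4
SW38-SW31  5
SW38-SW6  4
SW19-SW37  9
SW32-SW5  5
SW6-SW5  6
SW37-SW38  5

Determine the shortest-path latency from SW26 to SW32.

Shortest distances from SW26:
SW26: 0
SW24: 4  (via SW26)
SW37: 5  (via SW26)
SW8: 7  (via SW24)
SW38: 7  (via SW26)
SW5: 8  (via SW37)
SW6: 8  (via SW24)
SW19: 9  (via SW6)
SW7: 11  (via SW38)
SW31: 12  (via SW38)
SW32: 13  (via SW5)
Shortest route: SW26–SW37–SW5–SW32 = 13 ms.

13 ms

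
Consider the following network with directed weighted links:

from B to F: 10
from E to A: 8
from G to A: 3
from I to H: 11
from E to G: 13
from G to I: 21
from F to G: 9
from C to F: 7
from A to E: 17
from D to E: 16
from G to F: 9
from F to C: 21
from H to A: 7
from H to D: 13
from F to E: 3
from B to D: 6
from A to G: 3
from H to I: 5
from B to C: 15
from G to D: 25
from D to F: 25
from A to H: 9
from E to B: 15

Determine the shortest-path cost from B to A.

Enumerating some paths:
B → F → E → G → A: 10+3+13+3 = 29
B → F → E → A: 10+3+8 = 21
B → F → G → A: 10+9+3 = 22
The minimum is 21 via B → F → E → A.

21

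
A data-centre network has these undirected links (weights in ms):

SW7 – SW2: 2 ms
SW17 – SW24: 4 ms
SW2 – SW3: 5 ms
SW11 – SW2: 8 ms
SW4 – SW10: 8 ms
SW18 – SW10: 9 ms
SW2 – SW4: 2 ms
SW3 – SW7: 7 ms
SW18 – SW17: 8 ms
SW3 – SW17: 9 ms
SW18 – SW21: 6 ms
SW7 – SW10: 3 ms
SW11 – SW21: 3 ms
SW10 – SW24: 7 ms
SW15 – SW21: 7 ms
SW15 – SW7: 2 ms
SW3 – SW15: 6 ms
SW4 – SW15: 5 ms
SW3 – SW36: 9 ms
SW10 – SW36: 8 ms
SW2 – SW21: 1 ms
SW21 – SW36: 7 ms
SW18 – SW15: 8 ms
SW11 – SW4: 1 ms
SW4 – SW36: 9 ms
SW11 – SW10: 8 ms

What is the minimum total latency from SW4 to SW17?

16 ms

Enumerating some paths:
SW4 → SW2 → SW3 → SW17: 2+5+9 = 16
SW4 → SW2 → SW21 → SW18 → SW17: 2+1+6+8 = 17
Cheapest is SW4 → SW2 → SW3 → SW17 at 16 ms.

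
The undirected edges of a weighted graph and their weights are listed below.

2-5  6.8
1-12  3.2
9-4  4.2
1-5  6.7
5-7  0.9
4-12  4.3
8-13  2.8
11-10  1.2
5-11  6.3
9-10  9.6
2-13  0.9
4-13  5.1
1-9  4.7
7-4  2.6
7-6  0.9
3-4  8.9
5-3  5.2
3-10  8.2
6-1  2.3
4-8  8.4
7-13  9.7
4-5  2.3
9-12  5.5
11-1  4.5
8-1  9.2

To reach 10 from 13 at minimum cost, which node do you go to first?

Enumerating some paths:
13–4–5–11–10: 5.1+2.3+6.3+1.2 = 14.9
13–2–5–11–10: 0.9+6.8+6.3+1.2 = 15.2
13–4–7–6–1–11–10: 5.1+2.6+0.9+2.3+4.5+1.2 = 16.6
13–4–7–5–11–10: 5.1+2.6+0.9+6.3+1.2 = 16.1
Cheapest is 13–4–5–11–10 at 14.9.
So from 13 the first move is to 4.

4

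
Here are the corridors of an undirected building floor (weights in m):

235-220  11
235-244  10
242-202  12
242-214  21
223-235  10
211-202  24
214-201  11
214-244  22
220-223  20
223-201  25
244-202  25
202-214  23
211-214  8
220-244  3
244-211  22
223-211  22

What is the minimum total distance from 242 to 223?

Running Dijkstra from 242:
242: 0
202: 12  (via 242)
214: 21  (via 242)
211: 29  (via 214)
201: 32  (via 214)
244: 37  (via 202)
220: 40  (via 244)
235: 47  (via 244)
223: 51  (via 211)
Shortest route: 242–214–211–223 = 51 m.

51 m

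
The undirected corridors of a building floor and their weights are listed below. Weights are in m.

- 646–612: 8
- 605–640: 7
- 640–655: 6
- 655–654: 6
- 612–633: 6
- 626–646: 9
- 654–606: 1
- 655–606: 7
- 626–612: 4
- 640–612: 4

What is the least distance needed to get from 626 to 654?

20 m

Shortest distances from 626:
626: 0
612: 4  (via 626)
640: 8  (via 612)
646: 9  (via 626)
633: 10  (via 612)
655: 14  (via 640)
605: 15  (via 640)
654: 20  (via 655)
Shortest route: 626–612–640–655–654 = 20 m.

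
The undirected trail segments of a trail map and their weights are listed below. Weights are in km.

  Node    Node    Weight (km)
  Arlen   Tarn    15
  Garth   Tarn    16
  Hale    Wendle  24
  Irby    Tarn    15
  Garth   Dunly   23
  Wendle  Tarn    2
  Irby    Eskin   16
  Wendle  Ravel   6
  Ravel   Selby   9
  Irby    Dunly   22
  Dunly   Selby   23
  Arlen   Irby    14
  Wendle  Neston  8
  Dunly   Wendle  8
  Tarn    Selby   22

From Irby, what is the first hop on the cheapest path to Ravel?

Tarn

Compare a few routes:
Irby → Arlen → Tarn → Wendle → Ravel: 14+15+2+6 = 37
Irby → Tarn → Wendle → Ravel: 15+2+6 = 23
Irby → Dunly → Wendle → Ravel: 22+8+6 = 36
Irby → Tarn → Selby → Ravel: 15+22+9 = 46
Cheapest is Irby → Tarn → Wendle → Ravel at 23 km.
So from Irby the first move is to Tarn.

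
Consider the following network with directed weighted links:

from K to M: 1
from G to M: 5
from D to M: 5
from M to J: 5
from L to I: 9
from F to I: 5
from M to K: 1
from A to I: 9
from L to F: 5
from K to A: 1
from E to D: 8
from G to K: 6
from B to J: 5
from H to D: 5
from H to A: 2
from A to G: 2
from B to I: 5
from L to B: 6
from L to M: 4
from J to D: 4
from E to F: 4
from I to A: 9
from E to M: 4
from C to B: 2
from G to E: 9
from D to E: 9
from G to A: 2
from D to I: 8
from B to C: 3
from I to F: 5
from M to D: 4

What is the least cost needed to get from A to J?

Enumerating some paths:
A - G - E - D - M - J: 2+9+8+5+5 = 29
A - G - E - M - J: 2+9+4+5 = 20
A - G - M - J: 2+5+5 = 12
A - G - K - M - J: 2+6+1+5 = 14
The minimum is 12 via A - G - M - J.

12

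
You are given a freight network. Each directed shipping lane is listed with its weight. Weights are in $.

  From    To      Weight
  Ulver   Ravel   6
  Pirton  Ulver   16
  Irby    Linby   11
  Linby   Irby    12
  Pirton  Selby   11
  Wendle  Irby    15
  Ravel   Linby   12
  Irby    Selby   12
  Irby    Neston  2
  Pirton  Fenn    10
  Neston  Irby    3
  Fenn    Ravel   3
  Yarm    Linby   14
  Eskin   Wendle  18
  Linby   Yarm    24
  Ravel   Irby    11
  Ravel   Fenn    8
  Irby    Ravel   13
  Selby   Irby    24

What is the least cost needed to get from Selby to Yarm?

$59

Compare a few routes:
Selby–Irby–Ravel–Linby–Yarm: 24+13+12+24 = 73
Selby–Irby–Linby–Yarm: 24+11+24 = 59
The minimum is $59 via Selby–Irby–Linby–Yarm.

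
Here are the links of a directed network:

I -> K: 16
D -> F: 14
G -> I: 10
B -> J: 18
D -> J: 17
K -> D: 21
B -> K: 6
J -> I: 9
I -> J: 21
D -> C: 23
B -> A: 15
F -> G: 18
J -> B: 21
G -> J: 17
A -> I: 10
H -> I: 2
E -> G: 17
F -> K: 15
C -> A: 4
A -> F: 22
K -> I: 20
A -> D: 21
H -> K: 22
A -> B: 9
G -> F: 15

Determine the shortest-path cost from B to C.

Candidate routes:
B - A - D - C: 15+21+23 = 59
B - K - D - C: 6+21+23 = 50
The minimum is 50 via B - K - D - C.

50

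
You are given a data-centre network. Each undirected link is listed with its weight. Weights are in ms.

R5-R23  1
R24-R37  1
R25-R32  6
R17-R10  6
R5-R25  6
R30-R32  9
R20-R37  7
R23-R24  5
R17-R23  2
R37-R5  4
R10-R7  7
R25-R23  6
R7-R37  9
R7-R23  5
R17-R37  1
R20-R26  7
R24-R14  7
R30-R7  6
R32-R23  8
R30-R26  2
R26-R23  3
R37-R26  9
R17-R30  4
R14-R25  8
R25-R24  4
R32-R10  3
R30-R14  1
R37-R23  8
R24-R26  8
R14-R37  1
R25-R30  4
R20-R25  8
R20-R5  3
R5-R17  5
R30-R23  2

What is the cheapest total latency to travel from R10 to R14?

Enumerating some paths:
R10–R17–R23–R30–R14: 6+2+2+1 = 11
R10–R17–R37–R14: 6+1+1 = 8
R10–R17–R30–R14: 6+4+1 = 11
The minimum is 8 ms via R10–R17–R37–R14.

8 ms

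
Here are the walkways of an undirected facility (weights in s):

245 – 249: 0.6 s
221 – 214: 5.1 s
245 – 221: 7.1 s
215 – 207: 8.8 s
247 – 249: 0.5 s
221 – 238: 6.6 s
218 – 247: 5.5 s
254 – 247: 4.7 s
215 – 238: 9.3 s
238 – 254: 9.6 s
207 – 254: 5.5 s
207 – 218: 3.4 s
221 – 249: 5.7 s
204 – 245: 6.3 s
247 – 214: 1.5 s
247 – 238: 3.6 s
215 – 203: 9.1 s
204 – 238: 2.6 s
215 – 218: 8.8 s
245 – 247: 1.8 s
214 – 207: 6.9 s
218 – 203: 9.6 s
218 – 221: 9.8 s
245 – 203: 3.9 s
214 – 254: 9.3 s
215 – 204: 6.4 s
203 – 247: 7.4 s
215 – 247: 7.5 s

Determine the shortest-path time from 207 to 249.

Settle nodes by increasing distance from 207:
207: 0
218: 3.4  (via 207)
254: 5.5  (via 207)
214: 6.9  (via 207)
247: 8.4  (via 214)
215: 8.8  (via 207)
249: 8.9  (via 247)
Shortest route: 207 → 214 → 247 → 249 = 8.9 s.

8.9 s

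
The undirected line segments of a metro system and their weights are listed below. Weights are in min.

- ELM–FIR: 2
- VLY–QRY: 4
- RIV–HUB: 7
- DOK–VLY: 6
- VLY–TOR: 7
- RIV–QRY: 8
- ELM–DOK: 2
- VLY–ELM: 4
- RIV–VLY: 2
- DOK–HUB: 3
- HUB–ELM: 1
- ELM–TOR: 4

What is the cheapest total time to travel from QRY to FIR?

10 min

Shortest distances from QRY:
QRY: 0
VLY: 4  (via QRY)
RIV: 6  (via VLY)
ELM: 8  (via VLY)
HUB: 9  (via ELM)
DOK: 10  (via VLY)
FIR: 10  (via ELM)
Shortest route: QRY → VLY → ELM → FIR = 10 min.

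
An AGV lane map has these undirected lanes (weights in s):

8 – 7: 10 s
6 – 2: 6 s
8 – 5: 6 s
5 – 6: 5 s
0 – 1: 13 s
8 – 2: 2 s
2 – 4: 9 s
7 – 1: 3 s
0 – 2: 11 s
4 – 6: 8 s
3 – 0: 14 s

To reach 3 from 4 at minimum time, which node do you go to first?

2

Compare a few routes:
4–2–0–3: 9+11+14 = 34
4–6–2–0–3: 8+6+11+14 = 39
Cheapest is 4–2–0–3 at 34 s.
So from 4 the first move is to 2.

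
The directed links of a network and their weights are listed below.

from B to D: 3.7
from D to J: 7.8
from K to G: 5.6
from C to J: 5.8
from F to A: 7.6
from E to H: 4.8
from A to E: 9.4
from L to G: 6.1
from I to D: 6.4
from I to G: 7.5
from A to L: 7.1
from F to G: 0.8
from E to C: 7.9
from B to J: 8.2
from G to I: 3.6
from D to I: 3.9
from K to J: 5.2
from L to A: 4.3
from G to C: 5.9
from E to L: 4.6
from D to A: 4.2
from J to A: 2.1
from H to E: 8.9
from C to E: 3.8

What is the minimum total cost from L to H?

Compare a few routes:
L - A - E - H: 4.3+9.4+4.8 = 18.5
L - G - C - E - H: 6.1+5.9+3.8+4.8 = 20.6
The minimum is 18.5 via L - A - E - H.

18.5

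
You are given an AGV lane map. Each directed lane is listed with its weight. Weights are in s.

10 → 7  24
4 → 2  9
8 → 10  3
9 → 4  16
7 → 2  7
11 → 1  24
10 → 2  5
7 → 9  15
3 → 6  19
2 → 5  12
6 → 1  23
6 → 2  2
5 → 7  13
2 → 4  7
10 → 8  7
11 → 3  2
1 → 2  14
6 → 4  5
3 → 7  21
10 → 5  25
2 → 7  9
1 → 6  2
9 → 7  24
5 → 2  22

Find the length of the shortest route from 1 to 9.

28 s

Settle nodes by increasing distance from 1:
1: 0
6: 2  (via 1)
2: 4  (via 6)
4: 7  (via 6)
7: 13  (via 2)
5: 16  (via 2)
9: 28  (via 7)
Shortest route: 1–6–2–7–9 = 28 s.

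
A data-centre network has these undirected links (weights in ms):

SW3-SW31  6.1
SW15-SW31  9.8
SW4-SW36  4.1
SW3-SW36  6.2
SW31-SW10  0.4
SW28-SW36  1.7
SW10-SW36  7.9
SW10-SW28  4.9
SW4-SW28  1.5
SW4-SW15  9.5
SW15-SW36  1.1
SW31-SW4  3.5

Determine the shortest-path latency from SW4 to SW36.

Running Dijkstra from SW4:
SW4: 0
SW28: 1.5  (via SW4)
SW36: 3.2  (via SW28)
Shortest route: SW4 → SW28 → SW36 = 3.2 ms.

3.2 ms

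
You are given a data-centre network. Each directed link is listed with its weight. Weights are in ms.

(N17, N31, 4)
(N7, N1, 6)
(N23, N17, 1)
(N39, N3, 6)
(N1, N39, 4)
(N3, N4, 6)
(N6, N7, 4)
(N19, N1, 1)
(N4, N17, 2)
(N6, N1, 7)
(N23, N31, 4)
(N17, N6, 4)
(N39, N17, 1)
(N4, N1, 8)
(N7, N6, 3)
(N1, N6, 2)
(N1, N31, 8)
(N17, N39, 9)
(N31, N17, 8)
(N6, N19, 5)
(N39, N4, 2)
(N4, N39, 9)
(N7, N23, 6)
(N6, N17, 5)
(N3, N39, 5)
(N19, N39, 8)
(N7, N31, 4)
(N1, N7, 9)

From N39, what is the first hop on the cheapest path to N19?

N17

Candidate routes:
N39–N4–N17–N6–N19: 2+2+4+5 = 13
N39–N17–N6–N19: 1+4+5 = 10
N39–N4–N1–N6–N19: 2+8+2+5 = 17
N39–N3–N4–N17–N6–N19: 6+6+2+4+5 = 23
The minimum is 10 ms via N39–N17–N6–N19.
So from N39 the first move is to N17.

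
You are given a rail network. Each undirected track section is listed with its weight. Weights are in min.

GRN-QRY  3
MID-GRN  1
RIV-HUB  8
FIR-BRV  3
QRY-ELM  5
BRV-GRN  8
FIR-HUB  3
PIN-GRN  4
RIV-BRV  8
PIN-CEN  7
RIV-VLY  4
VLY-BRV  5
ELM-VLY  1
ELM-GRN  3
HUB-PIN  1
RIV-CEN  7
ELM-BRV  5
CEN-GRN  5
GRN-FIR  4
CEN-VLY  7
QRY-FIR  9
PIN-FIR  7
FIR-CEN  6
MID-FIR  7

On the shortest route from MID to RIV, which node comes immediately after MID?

GRN

Compare a few routes:
MID–GRN–QRY–ELM–VLY–RIV: 1+3+5+1+4 = 14
MID–GRN–ELM–VLY–RIV: 1+3+1+4 = 9
MID–GRN–PIN–HUB–RIV: 1+4+1+8 = 14
MID–GRN–CEN–RIV: 1+5+7 = 13
Cheapest is MID–GRN–ELM–VLY–RIV at 9 min.
So from MID the first move is to GRN.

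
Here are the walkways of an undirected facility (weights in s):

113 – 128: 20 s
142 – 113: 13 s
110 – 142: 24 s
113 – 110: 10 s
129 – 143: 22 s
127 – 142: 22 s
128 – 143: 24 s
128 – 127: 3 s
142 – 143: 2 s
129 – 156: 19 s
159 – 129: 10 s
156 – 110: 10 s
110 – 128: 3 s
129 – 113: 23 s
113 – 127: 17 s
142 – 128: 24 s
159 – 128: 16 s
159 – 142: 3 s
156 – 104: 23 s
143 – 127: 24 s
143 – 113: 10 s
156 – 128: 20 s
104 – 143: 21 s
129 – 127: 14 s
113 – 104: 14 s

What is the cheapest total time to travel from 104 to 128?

Candidate routes:
104 → 113 → 110 → 128: 14+10+3 = 27
104 → 113 → 127 → 128: 14+17+3 = 34
104 → 113 → 128: 14+20 = 34
The minimum is 27 s via 104 → 113 → 110 → 128.

27 s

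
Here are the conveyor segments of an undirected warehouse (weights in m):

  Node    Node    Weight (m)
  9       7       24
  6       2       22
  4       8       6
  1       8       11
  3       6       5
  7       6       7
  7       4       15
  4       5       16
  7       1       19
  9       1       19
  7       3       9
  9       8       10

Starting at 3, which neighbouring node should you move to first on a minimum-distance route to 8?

7

Candidate routes:
3 - 7 - 4 - 8: 9+15+6 = 30
3 - 6 - 7 - 4 - 8: 5+7+15+6 = 33
The minimum is 30 m via 3 - 7 - 4 - 8.
So from 3 the first move is to 7.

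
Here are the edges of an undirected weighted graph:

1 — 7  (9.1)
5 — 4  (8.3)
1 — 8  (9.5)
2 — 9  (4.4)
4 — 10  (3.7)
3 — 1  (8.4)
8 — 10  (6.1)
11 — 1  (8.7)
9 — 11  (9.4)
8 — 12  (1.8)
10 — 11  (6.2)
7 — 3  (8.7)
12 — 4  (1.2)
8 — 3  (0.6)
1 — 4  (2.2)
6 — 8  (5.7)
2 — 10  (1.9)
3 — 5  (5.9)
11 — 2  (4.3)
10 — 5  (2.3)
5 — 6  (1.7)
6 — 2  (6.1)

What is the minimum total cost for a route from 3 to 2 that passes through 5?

10.1

Best 3 to 5: 3–5 costing 5.9
Shortest 5→2: 5–10–2 = 4.2
Total via 5: 5.9 + 4.2 = 10.1.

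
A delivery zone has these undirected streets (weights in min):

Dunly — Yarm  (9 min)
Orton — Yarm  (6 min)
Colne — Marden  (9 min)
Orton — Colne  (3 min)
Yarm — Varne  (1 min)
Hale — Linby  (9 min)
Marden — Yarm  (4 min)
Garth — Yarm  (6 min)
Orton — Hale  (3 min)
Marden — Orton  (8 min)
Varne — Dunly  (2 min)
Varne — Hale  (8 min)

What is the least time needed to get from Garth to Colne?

15 min

Shortest distances from Garth:
Garth: 0
Yarm: 6  (via Garth)
Varne: 7  (via Yarm)
Dunly: 9  (via Varne)
Marden: 10  (via Yarm)
Orton: 12  (via Yarm)
Colne: 15  (via Orton)
Shortest route: Garth–Yarm–Orton–Colne = 15 min.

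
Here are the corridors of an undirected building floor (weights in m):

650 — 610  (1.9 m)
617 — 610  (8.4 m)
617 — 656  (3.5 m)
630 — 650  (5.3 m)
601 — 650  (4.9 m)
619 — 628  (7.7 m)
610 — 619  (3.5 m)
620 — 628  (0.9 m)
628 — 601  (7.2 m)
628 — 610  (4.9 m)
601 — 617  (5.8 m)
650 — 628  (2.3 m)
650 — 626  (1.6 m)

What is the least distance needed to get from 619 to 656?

Enumerating some paths:
619 - 610 - 650 - 601 - 617 - 656: 3.5+1.9+4.9+5.8+3.5 = 19.6
619 - 610 - 617 - 656: 3.5+8.4+3.5 = 15.4
The minimum is 15.4 m via 619 - 610 - 617 - 656.

15.4 m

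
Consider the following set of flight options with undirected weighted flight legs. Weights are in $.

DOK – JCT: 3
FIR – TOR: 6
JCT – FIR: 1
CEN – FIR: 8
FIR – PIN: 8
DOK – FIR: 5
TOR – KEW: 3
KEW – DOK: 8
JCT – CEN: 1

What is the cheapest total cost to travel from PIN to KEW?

$17

Candidate routes:
PIN–FIR–DOK–KEW: 8+5+8 = 21
PIN–FIR–JCT–DOK–KEW: 8+1+3+8 = 20
PIN–FIR–TOR–KEW: 8+6+3 = 17
Cheapest is PIN–FIR–TOR–KEW at $17.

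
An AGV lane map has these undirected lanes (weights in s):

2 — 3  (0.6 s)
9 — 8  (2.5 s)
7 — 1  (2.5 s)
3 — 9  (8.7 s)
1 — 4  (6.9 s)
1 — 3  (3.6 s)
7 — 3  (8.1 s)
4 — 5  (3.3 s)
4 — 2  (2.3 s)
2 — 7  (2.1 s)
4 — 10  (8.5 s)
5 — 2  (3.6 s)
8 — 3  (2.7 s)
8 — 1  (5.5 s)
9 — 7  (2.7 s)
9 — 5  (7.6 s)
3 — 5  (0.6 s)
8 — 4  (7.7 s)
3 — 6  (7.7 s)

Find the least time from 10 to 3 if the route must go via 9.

20.8 s

Best 10 to 9: 10 → 4 → 2 → 7 → 9 costing 15.6
Best 9 to 3: 9 → 8 → 3 costing 5.2
Total via 9: 15.6 + 5.2 = 20.8 s.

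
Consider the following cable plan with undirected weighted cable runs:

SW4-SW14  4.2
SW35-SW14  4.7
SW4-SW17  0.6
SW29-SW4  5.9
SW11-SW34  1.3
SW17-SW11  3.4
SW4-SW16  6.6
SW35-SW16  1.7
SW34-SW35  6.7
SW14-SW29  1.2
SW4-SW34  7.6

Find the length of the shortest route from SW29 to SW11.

9.4

Candidate routes:
SW29 → SW14 → SW35 → SW34 → SW11: 1.2+4.7+6.7+1.3 = 13.9
SW29 → SW14 → SW4 → SW17 → SW11: 1.2+4.2+0.6+3.4 = 9.4
SW29 → SW4 → SW17 → SW11: 5.9+0.6+3.4 = 9.9
SW29 → SW14 → SW4 → SW34 → SW11: 1.2+4.2+7.6+1.3 = 14.3
The minimum is 9.4 via SW29 → SW14 → SW4 → SW17 → SW11.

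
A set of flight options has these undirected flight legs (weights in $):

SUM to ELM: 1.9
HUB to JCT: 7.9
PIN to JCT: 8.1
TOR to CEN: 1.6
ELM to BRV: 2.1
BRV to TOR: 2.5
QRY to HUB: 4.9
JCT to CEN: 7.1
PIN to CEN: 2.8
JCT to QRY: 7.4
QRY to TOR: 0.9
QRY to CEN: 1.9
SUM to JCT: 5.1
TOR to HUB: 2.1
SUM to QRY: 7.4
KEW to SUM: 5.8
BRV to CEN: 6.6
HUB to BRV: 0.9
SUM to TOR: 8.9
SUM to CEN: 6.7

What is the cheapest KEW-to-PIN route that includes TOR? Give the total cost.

Shortest KEW→TOR: KEW–SUM–ELM–BRV–TOR = 12.3
Shortest TOR→PIN: TOR–CEN–PIN = 4.4
Total via TOR: 12.3 + 4.4 = $16.7.

$16.7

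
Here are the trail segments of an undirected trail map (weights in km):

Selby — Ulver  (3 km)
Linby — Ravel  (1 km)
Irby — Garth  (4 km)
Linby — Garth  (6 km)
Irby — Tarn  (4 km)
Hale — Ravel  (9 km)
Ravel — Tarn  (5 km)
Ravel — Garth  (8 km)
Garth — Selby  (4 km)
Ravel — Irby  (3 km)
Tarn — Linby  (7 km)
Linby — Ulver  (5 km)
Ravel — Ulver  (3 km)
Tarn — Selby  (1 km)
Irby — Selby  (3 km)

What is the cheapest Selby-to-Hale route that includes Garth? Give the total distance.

20 km

Best Selby to Garth: Selby → Garth costing 4
Best Garth to Hale: Garth → Irby → Ravel → Hale costing 16
Total via Garth: 4 + 16 = 20 km.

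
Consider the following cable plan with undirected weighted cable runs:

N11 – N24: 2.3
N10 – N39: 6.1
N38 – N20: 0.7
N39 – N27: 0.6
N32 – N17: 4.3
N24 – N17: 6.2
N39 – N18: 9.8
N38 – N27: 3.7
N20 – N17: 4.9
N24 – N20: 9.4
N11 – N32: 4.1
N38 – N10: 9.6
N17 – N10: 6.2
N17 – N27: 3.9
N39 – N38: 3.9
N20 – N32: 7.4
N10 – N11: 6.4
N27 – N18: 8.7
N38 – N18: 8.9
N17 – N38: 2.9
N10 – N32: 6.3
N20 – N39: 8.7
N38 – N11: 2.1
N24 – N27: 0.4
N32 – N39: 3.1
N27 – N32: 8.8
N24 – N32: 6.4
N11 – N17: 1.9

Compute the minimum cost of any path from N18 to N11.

11

Running Dijkstra from N18:
N18: 0
N27: 8.7  (via N18)
N38: 8.9  (via N18)
N24: 9.1  (via N27)
N39: 9.3  (via N27)
N20: 9.6  (via N38)
N11: 11  (via N38)
Shortest route: N18–N38–N11 = 11.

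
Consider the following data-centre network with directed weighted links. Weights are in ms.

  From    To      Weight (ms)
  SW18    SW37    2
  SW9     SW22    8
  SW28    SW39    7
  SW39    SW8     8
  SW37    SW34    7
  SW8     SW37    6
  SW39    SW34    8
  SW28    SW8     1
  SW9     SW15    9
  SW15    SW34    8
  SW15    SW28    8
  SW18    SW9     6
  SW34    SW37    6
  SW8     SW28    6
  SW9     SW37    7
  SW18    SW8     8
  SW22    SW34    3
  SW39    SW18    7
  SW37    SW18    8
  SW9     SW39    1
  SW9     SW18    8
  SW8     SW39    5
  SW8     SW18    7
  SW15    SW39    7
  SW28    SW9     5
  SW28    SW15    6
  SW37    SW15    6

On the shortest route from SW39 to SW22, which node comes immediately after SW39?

SW18

Compare a few routes:
SW39–SW18–SW9–SW22: 7+6+8 = 21
SW39–SW18–SW8–SW28–SW9–SW22: 7+8+6+5+8 = 34
SW39–SW8–SW18–SW9–SW22: 8+7+6+8 = 29
SW39–SW8–SW28–SW9–SW22: 8+6+5+8 = 27
The minimum is 21 ms via SW39–SW18–SW9–SW22.
So from SW39 the first move is to SW18.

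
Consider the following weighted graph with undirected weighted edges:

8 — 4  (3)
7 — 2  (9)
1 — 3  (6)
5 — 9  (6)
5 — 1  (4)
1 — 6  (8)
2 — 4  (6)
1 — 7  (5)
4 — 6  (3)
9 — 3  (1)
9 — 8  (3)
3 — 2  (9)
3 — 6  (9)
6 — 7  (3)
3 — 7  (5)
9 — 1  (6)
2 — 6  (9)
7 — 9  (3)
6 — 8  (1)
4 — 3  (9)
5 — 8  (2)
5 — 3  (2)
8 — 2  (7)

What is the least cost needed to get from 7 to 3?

4

Running Dijkstra from 7:
7: 0
6: 3  (via 7)
9: 3  (via 7)
3: 4  (via 9)
Shortest route: 7 → 9 → 3 = 4.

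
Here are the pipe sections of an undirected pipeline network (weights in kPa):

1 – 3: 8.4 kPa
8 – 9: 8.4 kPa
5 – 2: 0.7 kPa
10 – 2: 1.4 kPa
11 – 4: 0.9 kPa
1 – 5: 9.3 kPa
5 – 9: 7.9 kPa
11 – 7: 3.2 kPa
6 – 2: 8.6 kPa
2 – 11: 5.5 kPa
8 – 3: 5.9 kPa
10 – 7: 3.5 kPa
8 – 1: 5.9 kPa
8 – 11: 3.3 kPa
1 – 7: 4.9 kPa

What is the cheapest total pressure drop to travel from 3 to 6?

23.3 kPa

Shortest distances from 3:
3: 0
8: 5.9  (via 3)
1: 8.4  (via 3)
11: 9.2  (via 8)
4: 10.1  (via 11)
7: 12.4  (via 11)
9: 14.3  (via 8)
2: 14.7  (via 11)
5: 15.4  (via 2)
10: 15.9  (via 7)
6: 23.3  (via 2)
Shortest route: 3–8–11–2–6 = 23.3 kPa.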